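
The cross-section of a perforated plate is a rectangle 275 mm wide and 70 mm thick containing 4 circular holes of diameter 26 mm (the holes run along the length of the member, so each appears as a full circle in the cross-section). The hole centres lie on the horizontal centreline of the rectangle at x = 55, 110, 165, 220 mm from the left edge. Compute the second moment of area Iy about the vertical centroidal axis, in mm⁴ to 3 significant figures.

Iy ≈ 1.13 × 10⁸ mm⁴

Split into non-overlapping primitives; take the origin at the lower-left of the bounding box.
Plate: 275 × 70, A = 19 250 mm², x = 137.5 mm, Ī = 121 315 104 mm⁴.
Hole 1 (subtracted): ⌀26, A = 530.93 mm², x = 55 mm, Ī = 22 432 mm⁴.
Hole 2 (subtracted): ⌀26, A = 530.93 mm², x = 110 mm, Ī = 22 432 mm⁴.
Hole 3 (subtracted): ⌀26, A = 530.93 mm², x = 165 mm, Ī = 22 432 mm⁴.
Hole 4 (subtracted): ⌀26, A = 530.93 mm², x = 220 mm, Ī = 22 432 mm⁴.
By symmetry the centroid is at mid-width, x̄ = 137.5 mm.
Transfer each piece to the vertical centroidal axis using Ī + A·d² with d = x − 137.5:
  plate: d = 0 mm → contributes +121 315 104 mm⁴
  hole 1: d = -82.5 mm → contributes −3 636 068 mm⁴
  hole 2: d = -27.5 mm → contributes −423 947 mm⁴
  hole 3: d = 27.5 mm → contributes −423 947 mm⁴
  hole 4: d = 82.5 mm → contributes −3 636 068 mm⁴
Total I = 113 195 074 mm⁴.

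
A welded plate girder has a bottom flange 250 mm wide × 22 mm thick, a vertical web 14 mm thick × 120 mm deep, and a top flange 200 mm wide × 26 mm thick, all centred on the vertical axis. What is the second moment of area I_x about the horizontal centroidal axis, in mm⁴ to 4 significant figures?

I_x ≈ 5.796 × 10⁷ mm⁴

Break the section into simple shapes (no overlaps), measuring from the bottom-left corner of the bounding box.
Bottom plate: 250 × 22, A = 5 500 mm², y = 11 mm, Ī = 221 833 mm⁴.
Web plate: 14 × 120, A = 1 680 mm², y = 82 mm, Ī = 2 016 000 mm⁴.
Top plate: 200 × 26, A = 5 200 mm², y = 155 mm, Ī = 292 933 mm⁴.
Centroid: ȳ = ΣA·y / ΣA = 81.1195 mm.
Transfer each piece to the horizontal centroidal axis using Ī + A·d² with d = y − 81.1195:
  bottom plate: d = -70.1195 mm → contributes +27 263 964 mm⁴
  web plate: d = 0.880452 mm → contributes +2 017 302 mm⁴
  top plate: d = 73.8805 mm → contributes +28 676 204 mm⁴
Total I = 57 957 470 mm⁴.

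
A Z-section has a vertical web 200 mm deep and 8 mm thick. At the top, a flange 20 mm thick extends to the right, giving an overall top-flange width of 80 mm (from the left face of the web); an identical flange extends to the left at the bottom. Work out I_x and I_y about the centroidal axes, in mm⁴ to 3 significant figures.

I_x ≈ 2.88 × 10⁷ mm⁴, I_y ≈ 5.86 × 10⁶ mm⁴

Split into non-overlapping primitives; take the origin at the lower-left of the bounding box.
Web: 8 × 200, A = 1 600 mm², y = 100 mm, Ī = 5 333 333 mm⁴.
Top flange (beyond web): 72 × 20, A = 1 440 mm², y = 190 mm, Ī = 48 000 mm⁴.
Bottom flange (beyond web): 72 × 20, A = 1 440 mm², y = 10 mm, Ī = 48 000 mm⁴.
Centroid: ȳ = ΣA·y / ΣA = 100 mm.
Transfer each piece to the centroidal x-axis using Ī + A·d² with d = y − 100:
  web: d = 0 mm → contributes +5 333 333 mm⁴
  top flange (beyond web): d = 90 mm → contributes +11 712 000 mm⁴
  bottom flange (beyond web): d = -90 mm → contributes +11 712 000 mm⁴
Total I = 28 757 333 mm⁴.
For the y-axis: x̄ = 76 mm.
Repeating about the centroidal y-axis gives I_y = 5 860 693 mm⁴.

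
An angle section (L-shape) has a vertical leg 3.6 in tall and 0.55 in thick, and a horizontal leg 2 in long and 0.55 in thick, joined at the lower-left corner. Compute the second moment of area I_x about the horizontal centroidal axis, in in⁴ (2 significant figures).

I_x ≈ 3.5 in⁴

Treat the section as a set of non-overlapping primitives; coordinates are from the bounding-box lower-left.
Vertical leg: 0.55 × 3.6, A = 1.98 in², y = 1.8 in, Ī = 2.138 in⁴.
Horizontal leg (remainder): 1.45 × 0.55, A = 0.7975 in², y = 0.275 in, Ī = 0.0201 in⁴.
Centroid: ȳ = ΣA·y / ΣA = 1.362 in.
Transfer each piece to the horizontal centroidal axis using Ī + A·d² with d = y − 1.362:
  vertical leg: d = 0.4379 in → contributes +2.518 in⁴
  horizontal leg (remainder): d = -1.087 in → contributes +0.9626 in⁴
Total I = 3.481 in⁴.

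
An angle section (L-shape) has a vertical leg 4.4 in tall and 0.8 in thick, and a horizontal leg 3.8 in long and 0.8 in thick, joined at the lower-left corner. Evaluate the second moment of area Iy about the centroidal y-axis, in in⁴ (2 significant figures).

Iy ≈ 7.1 in⁴

Break the section into simple shapes (no overlaps), measuring from the bottom-left corner of the bounding box.
Vertical leg: 0.8 × 4.4, A = 3.52 in², x = 0.4 in, Ī = 0.1877 in⁴.
Horizontal leg (remainder): 3 × 0.8, A = 2.4 in², x = 2.3 in, Ī = 1.8 in⁴.
Centroid: x̄ = ΣA·x / ΣA = 1.17 in.
Transfer each piece to the centroidal y-axis using Ī + A·d² with d = x − 1.17:
  vertical leg: d = -0.7703 in → contributes +2.276 in⁴
  horizontal leg (remainder): d = 1.13 in → contributes +4.863 in⁴
Total I = 7.139 in⁴.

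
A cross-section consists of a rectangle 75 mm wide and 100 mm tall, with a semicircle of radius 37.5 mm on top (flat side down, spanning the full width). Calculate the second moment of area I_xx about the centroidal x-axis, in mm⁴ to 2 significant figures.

I_xx ≈ 1.4 × 10⁷ mm⁴

Split into non-overlapping primitives; take the origin at the lower-left of the bounding box.
Rectangular body: 75 × 100, A = 7 500 mm², y = 50 mm, Ī = 6 250 000 mm⁴.
Semicircular cap: semicircle r = 37.5, A = 2 209 mm², y = 115.9 mm, Ī = 217 049 mm⁴.
Centroid: ȳ = ΣA·y / ΣA = 65 mm.
Transfer each piece to the centroidal x-axis using Ī + A·d² with d = y − 65:
  rectangular body: d = -15 mm → contributes +7 936 779 mm⁴
  semicircular cap: d = 50.92 mm → contributes +5 944 178 mm⁴
Total I = 13 880 957 mm⁴.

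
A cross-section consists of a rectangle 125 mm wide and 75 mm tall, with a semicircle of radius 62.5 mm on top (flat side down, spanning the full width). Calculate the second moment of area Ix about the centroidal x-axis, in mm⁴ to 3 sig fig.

Ix ≈ 2.13 × 10⁷ mm⁴

Break the section into simple shapes (no overlaps), measuring from the bottom-left corner of the bounding box.
Rectangular body: 125 × 75, A = 9 375 mm², y = 37.5 mm, Ī = 4 394 531 mm⁴.
Semicircular cap: semicircle r = 62.5, A = 6135.9 mm², y = 101.53 mm, Ī = 1 674 758 mm⁴.
Centroid: ȳ = ΣA·y / ΣA = 62.828 mm.
Transfer each piece to the centroidal x-axis using Ī + A·d² with d = y − 62.828:
  rectangular body: d = -25.328 mm → contributes +10 408 569 mm⁴
  semicircular cap: d = 38.698 mm → contributes +10 863 531 mm⁴
Total I = 21 272 100 mm⁴.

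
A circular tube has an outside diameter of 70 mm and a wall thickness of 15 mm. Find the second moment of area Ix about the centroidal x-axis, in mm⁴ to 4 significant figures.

Break the section into simple shapes (no overlaps), measuring from the bottom-left corner of the bounding box.
Outer circle: ⌀70, A = 3848.45 mm², y = 35 mm, Ī = 1 178 588 mm⁴.
Bore (subtracted): ⌀40, A = 1256.64 mm², y = 35 mm, Ī = 125 664 mm⁴.
By symmetry the centroid is at mid-height, ȳ = 35 mm.
All pieces are centred on the centroidal x-axis, so I = ΣĪ (holes subtracted) = 1 052 924 mm⁴.

Ix ≈ 1.053 × 10⁶ mm⁴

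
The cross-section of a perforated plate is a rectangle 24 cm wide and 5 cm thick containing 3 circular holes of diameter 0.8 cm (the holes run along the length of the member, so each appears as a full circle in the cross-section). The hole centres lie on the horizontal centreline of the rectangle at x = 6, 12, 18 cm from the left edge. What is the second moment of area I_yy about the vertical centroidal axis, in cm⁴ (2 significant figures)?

I_yy ≈ 5700 cm⁴

Split into non-overlapping primitives; take the origin at the lower-left of the bounding box.
Plate: 24 × 5, A = 120 cm², x = 12 cm, Ī = 5 760 cm⁴.
Hole 1 (subtracted): ⌀0.8, A = 0.5027 cm², x = 6 cm, Ī = 0.02011 cm⁴.
Hole 2 (subtracted): ⌀0.8, A = 0.5027 cm², x = 12 cm, Ī = 0.02011 cm⁴.
Hole 3 (subtracted): ⌀0.8, A = 0.5027 cm², x = 18 cm, Ī = 0.02011 cm⁴.
By symmetry the centroid is at mid-width, x̄ = 12 cm.
Transfer each piece to the vertical centroidal axis using Ī + A·d² with d = x − 12:
  plate: d = 0 cm → contributes +5 760 cm⁴
  hole 1: d = -6 cm → contributes −18.12 cm⁴
  hole 2: d = 0 cm → contributes −0.02011 cm⁴
  hole 3: d = 6 cm → contributes −18.12 cm⁴
Total I = 5 724 cm⁴.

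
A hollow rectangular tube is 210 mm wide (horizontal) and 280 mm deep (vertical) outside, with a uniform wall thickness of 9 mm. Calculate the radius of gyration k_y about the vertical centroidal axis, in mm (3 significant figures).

Break the section into simple shapes (no overlaps), measuring from the bottom-left corner of the bounding box.
Outer rectangle: 210 × 280, A = 58 800 mm², x = 105 mm, Ī = 216 090 000 mm⁴.
Inner void (subtracted): 192 × 262, A = 50 304 mm², x = 105 mm, Ī = 154 533 888 mm⁴.
By symmetry the centroid is at mid-width, x̄ = 105 mm.
All pieces are centred on the vertical centroidal axis, so I = ΣĪ (holes subtracted) = 61 556 112 mm⁴.
Radius of gyration: k = √(I/A) = √(61 556 112 / 8 496) = 85.119 mm.

k_y ≈ 85.1 mm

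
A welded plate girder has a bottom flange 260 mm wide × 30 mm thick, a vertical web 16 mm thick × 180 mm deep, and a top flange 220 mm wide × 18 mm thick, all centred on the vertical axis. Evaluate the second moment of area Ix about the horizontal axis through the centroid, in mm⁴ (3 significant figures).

Ix ≈ 1.21 × 10⁸ mm⁴

Break the section into simple shapes (no overlaps), measuring from the bottom-left corner of the bounding box.
Bottom plate: 260 × 30, A = 7 800 mm², y = 15 mm, Ī = 585 000 mm⁴.
Web plate: 16 × 180, A = 2 880 mm², y = 120 mm, Ī = 7 776 000 mm⁴.
Top plate: 220 × 18, A = 3 960 mm², y = 219 mm, Ī = 106 920 mm⁴.
Centroid: ȳ = ΣA·y / ΣA = 90.836 mm.
Transfer each piece to the horizontal axis through the centroid using Ī + A·d² with d = y − 90.836:
  bottom plate: d = -75.836 mm → contributes +45 443 649 mm⁴
  web plate: d = 29.164 mm → contributes +10 225 541 mm⁴
  top plate: d = 128.16 mm → contributes +65 153 857 mm⁴
Total I = 120 823 047 mm⁴.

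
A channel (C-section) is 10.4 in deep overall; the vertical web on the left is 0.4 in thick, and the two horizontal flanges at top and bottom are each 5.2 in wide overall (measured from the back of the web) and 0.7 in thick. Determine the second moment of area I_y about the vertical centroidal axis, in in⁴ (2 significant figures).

Decompose the section into non-overlapping parts with the origin at the bottom-left of its bounding rectangle.
Web: 0.4 × 10.4, A = 4.16 in², x = 0.2 in, Ī = 0.05547 in⁴.
Top flange (beyond web): 4.8 × 0.7, A = 3.36 in², x = 2.8 in, Ī = 6.451 in⁴.
Bottom flange (beyond web): 4.8 × 0.7, A = 3.36 in², x = 2.8 in, Ī = 6.451 in⁴.
Centroid: x̄ = ΣA·x / ΣA = 1.806 in.
Transfer each piece to the vertical centroidal axis using Ī + A·d² with d = x − 1.806:
  web: d = -1.606 in → contributes +10.78 in⁴
  top flange (beyond web): d = 0.9941 in → contributes +9.772 in⁴
  bottom flange (beyond web): d = 0.9941 in → contributes +9.772 in⁴
Total I = 30.33 in⁴.

I_y ≈ 30 in⁴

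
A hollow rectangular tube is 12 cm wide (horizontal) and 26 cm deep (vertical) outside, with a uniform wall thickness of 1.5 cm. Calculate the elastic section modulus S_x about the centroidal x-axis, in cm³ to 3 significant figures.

Split into non-overlapping primitives; take the origin at the lower-left of the bounding box.
Outer rectangle: 12 × 26, A = 312 cm², y = 13 cm, Ī = 17 576 cm⁴.
Inner void (subtracted): 9 × 23, A = 207 cm², y = 13 cm, Ī = 9125.3 cm⁴.
By symmetry the centroid is at mid-height, ȳ = 13 cm.
All pieces are centred on the centroidal x-axis, so I = ΣĪ (holes subtracted) = 8450.8 cm⁴.
Extreme fibre distance c = 13 cm; S = I/c = 650.06 cm³.

S_x ≈ 650 cm³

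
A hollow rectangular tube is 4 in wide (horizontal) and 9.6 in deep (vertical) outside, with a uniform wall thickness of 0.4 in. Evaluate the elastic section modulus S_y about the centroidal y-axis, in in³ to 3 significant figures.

S_y ≈ 13.6 in³

Break the section into simple shapes (no overlaps), measuring from the bottom-left corner of the bounding box.
Outer rectangle: 4 × 9.6, A = 38.4 in², x = 2 in, Ī = 51.2 in⁴.
Inner void (subtracted): 3.2 × 8.8, A = 28.16 in², x = 2 in, Ī = 24.03 in⁴.
By symmetry the centroid is at mid-width, x̄ = 2 in.
All pieces are centred on the centroidal y-axis, so I = ΣĪ (holes subtracted) = 27.17 in⁴.
Extreme fibre distance c = 2 in; S = I/c = 13.585 in³.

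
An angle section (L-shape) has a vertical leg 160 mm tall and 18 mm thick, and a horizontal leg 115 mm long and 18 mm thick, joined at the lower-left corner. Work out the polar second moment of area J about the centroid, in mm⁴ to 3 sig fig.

J ≈ 1.67 × 10⁷ mm⁴

Break the section into simple shapes (no overlaps), measuring from the bottom-left corner of the bounding box.
Vertical leg: 18 × 160, A = 2 880 mm², y = 80 mm, Ī = 6 144 000 mm⁴.
Horizontal leg (remainder): 97 × 18, A = 1 746 mm², y = 9 mm, Ī = 47 142 mm⁴.
Centroid: ȳ = ΣA·y / ΣA = 53.202 mm.
Transfer each piece to the centroidal x-axis using Ī + A·d² with d = y − 53.202:
  vertical leg: d = 26.798 mm → contributes +8 212 171 mm⁴
  horizontal leg (remainder): d = -44.202 mm → contributes +3 458 558 mm⁴
Total I = 11 670 729 mm⁴.
For the y-axis: x̄ = 30.702 mm.
Repeating about the centroidal y-axis gives I_y = 5 040 676 mm⁴.
Polar second moment: J = I_x + I_y = 16 711 405 mm⁴.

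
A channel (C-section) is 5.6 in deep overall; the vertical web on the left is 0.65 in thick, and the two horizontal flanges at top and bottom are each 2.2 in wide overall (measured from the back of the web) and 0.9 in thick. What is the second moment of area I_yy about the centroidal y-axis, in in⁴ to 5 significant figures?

Treat the section as a set of non-overlapping primitives; coordinates are from the bounding-box lower-left.
Web: 0.65 × 5.6, A = 3.64 in², x = 0.325 in, Ī = 0.1281583 in⁴.
Top flange (beyond web): 1.55 × 0.9, A = 1.395 in², x = 1.425 in, Ī = 0.2792906 in⁴.
Bottom flange (beyond web): 1.55 × 0.9, A = 1.395 in², x = 1.425 in, Ī = 0.2792906 in⁴.
Centroid: x̄ = ΣA·x / ΣA = 0.8022939 in.
Transfer each piece to the centroidal y-axis using Ī + A·d² with d = x − 0.8022939:
  web: d = -0.4772939 in → contributes +0.9573849 in⁴
  top flange (beyond web): d = 0.6227061 in → contributes +0.8202198 in⁴
  bottom flange (beyond web): d = 0.6227061 in → contributes +0.8202198 in⁴
Total I = 2.597824 in⁴.

I_yy ≈ 2.5978 in⁴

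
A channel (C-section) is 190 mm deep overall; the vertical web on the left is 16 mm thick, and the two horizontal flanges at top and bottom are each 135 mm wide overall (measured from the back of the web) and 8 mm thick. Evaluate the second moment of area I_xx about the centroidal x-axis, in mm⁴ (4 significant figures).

Break the section into simple shapes (no overlaps), measuring from the bottom-left corner of the bounding box.
Web: 16 × 190, A = 3 040 mm², y = 95 mm, Ī = 9 145 333 mm⁴.
Top flange (beyond web): 119 × 8, A = 952 mm², y = 186 mm, Ī = 5077.33 mm⁴.
Bottom flange (beyond web): 119 × 8, A = 952 mm², y = 4 mm, Ī = 5077.33 mm⁴.
By symmetry the centroid is at mid-height, ȳ = 95 mm.
Transfer each piece to the centroidal x-axis using Ī + A·d² with d = y − 95:
  web: d = 0 mm → contributes +9 145 333 mm⁴
  top flange (beyond web): d = 91 mm → contributes +7 888 589 mm⁴
  bottom flange (beyond web): d = -91 mm → contributes +7 888 589 mm⁴
Total I = 24 922 512 mm⁴.

I_xx ≈ 2.492 × 10⁷ mm⁴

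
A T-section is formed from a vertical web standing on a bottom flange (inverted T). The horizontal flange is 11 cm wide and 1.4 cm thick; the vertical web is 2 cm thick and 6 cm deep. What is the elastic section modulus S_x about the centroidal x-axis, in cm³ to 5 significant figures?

Treat the section as a set of non-overlapping primitives; coordinates are from the bounding-box lower-left.
Flange: 11 × 1.4, A = 15.4 cm², y = 0.7 cm, Ī = 2.515333 cm⁴.
Web: 2 × 6, A = 12 cm², y = 4.4 cm, Ī = 36 cm⁴.
Centroid: ȳ = ΣA·y / ΣA = 2.320438 cm.
Transfer each piece to the centroidal x-axis using Ī + A·d² with d = y − 2.320438:
  flange: d = -1.620438 cm → contributes +42.95295 cm⁴
  web: d = 2.079562 cm → contributes +87.89494 cm⁴
Total I = 130.8479 cm⁴.
Extreme fibre distance c = 5.079562 cm; S = I/c = 25.75968 cm³.

S_x ≈ 25.760 cm³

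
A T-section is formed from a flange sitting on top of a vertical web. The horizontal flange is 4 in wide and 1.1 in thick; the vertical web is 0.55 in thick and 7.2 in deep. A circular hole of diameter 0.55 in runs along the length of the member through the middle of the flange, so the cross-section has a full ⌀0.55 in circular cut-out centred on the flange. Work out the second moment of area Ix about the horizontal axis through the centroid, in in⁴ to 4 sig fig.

Break the section into simple shapes (no overlaps), measuring from the bottom-left corner of the bounding box.
Flange: 4 × 1.1, A = 4.4 in², y = 7.75 in, Ī = 0.443667 in⁴.
Web: 0.55 × 7.2, A = 3.96 in², y = 3.6 in, Ī = 17.1072 in⁴.
Hole (subtracted): ⌀0.55, A = 0.237583 in², y = 7.75 in, Ī = 0.0044918 in⁴.
Centroid: ȳ = ΣA·y / ΣA = 5.72671 in.
Transfer each piece to the horizontal axis through the centroid using Ī + A·d² with d = y − 5.72671:
  flange: d = 2.02329 in → contributes +18.4559 in⁴
  web: d = -2.12671 in → contributes +35.0179 in⁴
  hole: d = 2.02329 in → contributes −0.977085 in⁴
Total I = 52.4967 in⁴.

Ix ≈ 52.50 in⁴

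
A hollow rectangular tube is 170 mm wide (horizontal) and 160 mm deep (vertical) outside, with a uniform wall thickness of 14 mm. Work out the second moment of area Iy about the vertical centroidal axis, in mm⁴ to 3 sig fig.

Iy ≈ 3.40 × 10⁷ mm⁴

Split into non-overlapping primitives; take the origin at the lower-left of the bounding box.
Outer rectangle: 170 × 160, A = 27 200 mm², x = 85 mm, Ī = 65 506 667 mm⁴.
Inner void (subtracted): 142 × 132, A = 18 744 mm², x = 85 mm, Ī = 31 496 168 mm⁴.
By symmetry the centroid is at mid-width, x̄ = 85 mm.
All pieces are centred on the vertical centroidal axis, so I = ΣĪ (holes subtracted) = 34 010 499 mm⁴.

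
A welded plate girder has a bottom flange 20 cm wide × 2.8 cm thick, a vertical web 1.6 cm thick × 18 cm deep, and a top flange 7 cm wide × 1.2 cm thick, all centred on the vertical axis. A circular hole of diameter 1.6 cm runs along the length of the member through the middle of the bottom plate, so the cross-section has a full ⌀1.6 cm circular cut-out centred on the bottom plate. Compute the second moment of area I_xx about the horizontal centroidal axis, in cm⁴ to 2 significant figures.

I_xx ≈ 4900 cm⁴

Split into non-overlapping primitives; take the origin at the lower-left of the bounding box.
Bottom plate: 20 × 2.8, A = 56 cm², y = 1.4 cm, Ī = 36.59 cm⁴.
Web plate: 1.6 × 18, A = 28.8 cm², y = 11.8 cm, Ī = 777.6 cm⁴.
Top plate: 7 × 1.2, A = 8.4 cm², y = 21.4 cm, Ī = 1.008 cm⁴.
Hole (subtracted): ⌀1.6, A = 2.011 cm², y = 1.4 cm, Ī = 0.3217 cm⁴.
Centroid: ȳ = ΣA·y / ΣA = 6.527 cm.
Transfer each piece to the horizontal centroidal axis using Ī + A·d² with d = y − 6.527:
  bottom plate: d = -5.127 cm → contributes +1 509 cm⁴
  web plate: d = 5.273 cm → contributes +1 578 cm⁴
  top plate: d = 14.87 cm → contributes +1 859 cm⁴
  hole: d = -5.127 cm → contributes −53.17 cm⁴
Total I = 4 893 cm⁴.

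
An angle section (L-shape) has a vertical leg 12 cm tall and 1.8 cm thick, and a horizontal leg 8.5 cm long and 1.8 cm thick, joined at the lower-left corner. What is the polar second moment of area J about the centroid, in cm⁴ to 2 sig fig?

J ≈ 650 cm⁴

Break the section into simple shapes (no overlaps), measuring from the bottom-left corner of the bounding box.
Vertical leg: 1.8 × 12, A = 21.6 cm², y = 6 cm, Ī = 259.2 cm⁴.
Horizontal leg (remainder): 6.7 × 1.8, A = 12.06 cm², y = 0.9 cm, Ī = 3.256 cm⁴.
Centroid: ȳ = ΣA·y / ΣA = 4.173 cm.
Transfer each piece to the centroidal x-axis using Ī + A·d² with d = y − 4.173:
  vertical leg: d = 1.827 cm → contributes +331.3 cm⁴
  horizontal leg (remainder): d = -3.273 cm → contributes +132.4 cm⁴
Total I = 463.7 cm⁴.
For the y-axis: x̄ = 2.423 cm.
Repeating about the centroidal y-axis gives I_y = 190.7 cm⁴.
Polar second moment: J = I_x + I_y = 654.5 cm⁴.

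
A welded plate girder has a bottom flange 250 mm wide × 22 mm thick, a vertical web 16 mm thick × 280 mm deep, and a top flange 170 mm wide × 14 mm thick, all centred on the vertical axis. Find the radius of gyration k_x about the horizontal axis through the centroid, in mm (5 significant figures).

k_x ≈ 123.22 mm

Treat the section as a set of non-overlapping primitives; coordinates are from the bounding-box lower-left.
Bottom plate: 250 × 22, A = 5 500 mm², y = 11 mm, Ī = 221833.3 mm⁴.
Web plate: 16 × 280, A = 4 480 mm², y = 162 mm, Ī = 29 269 333 mm⁴.
Top plate: 170 × 14, A = 2 380 mm², y = 309 mm, Ī = 38873.33 mm⁴.
Centroid: ȳ = ΣA·y / ΣA = 123.1133 mm.
Transfer each piece to the horizontal axis through the centroid using Ī + A·d² with d = y − 123.1133:
  bottom plate: d = -112.1133 mm → contributes +69 353 451 mm⁴
  web plate: d = 38.88673 mm → contributes +36 043 890 mm⁴
  top plate: d = 185.8867 mm → contributes +82 277 100 mm⁴
Total I = 187 674 441 mm⁴.
Radius of gyration: k = √(I/A) = √(187 674 441 / 12 360) = 123.2234 mm.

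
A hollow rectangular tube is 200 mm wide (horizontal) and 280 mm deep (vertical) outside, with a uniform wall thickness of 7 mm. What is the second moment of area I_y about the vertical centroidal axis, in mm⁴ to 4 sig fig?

Break the section into simple shapes (no overlaps), measuring from the bottom-left corner of the bounding box.
Outer rectangle: 200 × 280, A = 56 000 mm², x = 100 mm, Ī = 186 666 667 mm⁴.
Inner void (subtracted): 186 × 266, A = 49 476 mm², x = 100 mm, Ī = 142 639 308 mm⁴.
By symmetry the centroid is at mid-width, x̄ = 100 mm.
All pieces are centred on the vertical centroidal axis, so I = ΣĪ (holes subtracted) = 44 027 359 mm⁴.

I_y ≈ 4.403 × 10⁷ mm⁴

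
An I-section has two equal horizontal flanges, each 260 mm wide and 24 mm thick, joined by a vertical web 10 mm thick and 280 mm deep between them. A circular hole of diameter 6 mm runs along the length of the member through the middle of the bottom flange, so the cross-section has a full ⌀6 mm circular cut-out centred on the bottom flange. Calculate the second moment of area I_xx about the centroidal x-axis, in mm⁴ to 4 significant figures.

Decompose the section into non-overlapping parts with the origin at the bottom-left of its bounding rectangle.
Bottom flange: 260 × 24, A = 6 240 mm², y = 12 mm, Ī = 299 520 mm⁴.
Web: 10 × 280, A = 2 800 mm², y = 164 mm, Ī = 18 293 333 mm⁴.
Top flange: 260 × 24, A = 6 240 mm², y = 316 mm, Ī = 299 520 mm⁴.
Hole (subtracted): ⌀6, A = 28.2743 mm², y = 12 mm, Ī = 63.6173 mm⁴.
Centroid: ȳ = ΣA·y / ΣA = 164.282 mm.
Transfer each piece to the centroidal x-axis using Ī + A·d² with d = y − 164.282:
  bottom flange: d = -152.282 mm → contributes +145 003 509 mm⁴
  web: d = -0.281784 mm → contributes +18 293 556 mm⁴
  top flange: d = 151.718 mm → contributes +143 934 442 mm⁴
  hole: d = -152.282 mm → contributes −655 738 mm⁴
Total I = 306 575 768 mm⁴.

I_xx ≈ 3.066 × 10⁸ mm⁴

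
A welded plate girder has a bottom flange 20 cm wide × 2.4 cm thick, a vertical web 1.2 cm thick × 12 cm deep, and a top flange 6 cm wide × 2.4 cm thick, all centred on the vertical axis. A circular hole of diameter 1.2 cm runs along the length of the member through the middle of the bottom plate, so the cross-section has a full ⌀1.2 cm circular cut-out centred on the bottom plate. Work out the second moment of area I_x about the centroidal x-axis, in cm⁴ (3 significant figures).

I_x ≈ 2660 cm⁴

Treat the section as a set of non-overlapping primitives; coordinates are from the bounding-box lower-left.
Bottom plate: 20 × 2.4, A = 48 cm², y = 1.2 cm, Ī = 23.04 cm⁴.
Web plate: 1.2 × 12, A = 14.4 cm², y = 8.4 cm, Ī = 172.8 cm⁴.
Top plate: 6 × 2.4, A = 14.4 cm², y = 15.6 cm, Ī = 6.912 cm⁴.
Hole (subtracted): ⌀1.2, A = 1.131 cm², y = 1.2 cm, Ī = 0.10179 cm⁴.
Centroid: ȳ = ΣA·y / ΣA = 5.3105 cm.
Transfer each piece to the centroidal x-axis using Ī + A·d² with d = y − 5.3105:
  bottom plate: d = -4.1105 cm → contributes +834.07 cm⁴
  web plate: d = 3.0895 cm → contributes +310.25 cm⁴
  top plate: d = 10.289 cm → contributes +1531.5 cm⁴
  hole: d = -4.1105 cm → contributes −19.211 cm⁴
Total I = 2656.6 cm⁴.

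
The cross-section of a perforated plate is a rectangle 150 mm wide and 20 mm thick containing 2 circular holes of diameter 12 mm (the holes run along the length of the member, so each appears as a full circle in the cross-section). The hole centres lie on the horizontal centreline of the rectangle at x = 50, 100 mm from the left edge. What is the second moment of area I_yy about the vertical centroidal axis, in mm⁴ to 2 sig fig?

I_yy ≈ 5.5 × 10⁶ mm⁴

Split into non-overlapping primitives; take the origin at the lower-left of the bounding box.
Plate: 150 × 20, A = 3 000 mm², x = 75 mm, Ī = 5 625 000 mm⁴.
Hole 1 (subtracted): ⌀12, A = 113.1 mm², x = 50 mm, Ī = 1 018 mm⁴.
Hole 2 (subtracted): ⌀12, A = 113.1 mm², x = 100 mm, Ī = 1 018 mm⁴.
By symmetry the centroid is at mid-width, x̄ = 75 mm.
Transfer each piece to the vertical centroidal axis using Ī + A·d² with d = x − 75:
  plate: d = 0 mm → contributes +5 625 000 mm⁴
  hole 1: d = -25 mm → contributes −71 704 mm⁴
  hole 2: d = 25 mm → contributes −71 704 mm⁴
Total I = 5 481 593 mm⁴.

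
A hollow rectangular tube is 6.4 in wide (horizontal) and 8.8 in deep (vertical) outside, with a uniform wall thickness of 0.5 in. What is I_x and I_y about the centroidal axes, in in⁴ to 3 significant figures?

I_x ≈ 150 in⁴, I_y ≈ 89.9 in⁴

Split into non-overlapping primitives; take the origin at the lower-left of the bounding box.
Outer rectangle: 6.4 × 8.8, A = 56.32 in², y = 4.4 in, Ī = 363.45 in⁴.
Inner void (subtracted): 5.4 × 7.8, A = 42.12 in², y = 4.4 in, Ī = 213.55 in⁴.
By symmetry the centroid is at mid-height, ȳ = 4.4 in.
All pieces are centred on the centroidal x-axis, so I = ΣĪ (holes subtracted) = 149.9 in⁴.
Repeating about the centroidal y-axis gives I_y = 89.887 in⁴.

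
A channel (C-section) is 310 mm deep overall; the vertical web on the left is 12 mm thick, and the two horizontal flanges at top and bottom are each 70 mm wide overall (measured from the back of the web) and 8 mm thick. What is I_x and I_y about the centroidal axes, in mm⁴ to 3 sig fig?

I_x ≈ 5.10 × 10⁷ mm⁴, I_y ≈ 1.21 × 10⁶ mm⁴

Split into non-overlapping primitives; take the origin at the lower-left of the bounding box.
Web: 12 × 310, A = 3 720 mm², y = 155 mm, Ī = 29 791 000 mm⁴.
Top flange (beyond web): 58 × 8, A = 464 mm², y = 306 mm, Ī = 2474.7 mm⁴.
Bottom flange (beyond web): 58 × 8, A = 464 mm², y = 4 mm, Ī = 2474.7 mm⁴.
By symmetry the centroid is at mid-height, ȳ = 155 mm.
Transfer each piece to the centroidal x-axis using Ī + A·d² with d = y − 155:
  web: d = 0 mm → contributes +29 791 000 mm⁴
  top flange (beyond web): d = 151 mm → contributes +10 582 139 mm⁴
  bottom flange (beyond web): d = -151 mm → contributes +10 582 139 mm⁴
Total I = 50 955 277 mm⁴.
For the y-axis: x̄ = 12.988 mm.
Repeating about the centroidal y-axis gives I_y = 1 214 621 mm⁴.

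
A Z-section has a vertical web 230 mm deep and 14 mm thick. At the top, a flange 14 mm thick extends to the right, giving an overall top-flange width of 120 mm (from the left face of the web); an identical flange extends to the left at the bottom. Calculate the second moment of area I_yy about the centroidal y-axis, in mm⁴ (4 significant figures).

I_yy ≈ 1.352 × 10⁷ mm⁴

Decompose the section into non-overlapping parts with the origin at the bottom-left of its bounding rectangle.
Web: 14 × 230, A = 3 220 mm², x = 113 mm, Ī = 52593.3 mm⁴.
Top flange (beyond web): 106 × 14, A = 1 484 mm², x = 173 mm, Ī = 1 389 519 mm⁴.
Bottom flange (beyond web): 106 × 14, A = 1 484 mm², x = 53 mm, Ī = 1 389 519 mm⁴.
Centroid: x̄ = ΣA·x / ΣA = 113 mm.
Transfer each piece to the centroidal y-axis using Ī + A·d² with d = x − 113:
  web: d = 0 mm → contributes +52593.3 mm⁴
  top flange (beyond web): d = 60 mm → contributes +6 731 919 mm⁴
  bottom flange (beyond web): d = -60 mm → contributes +6 731 919 mm⁴
Total I = 13 516 431 mm⁴.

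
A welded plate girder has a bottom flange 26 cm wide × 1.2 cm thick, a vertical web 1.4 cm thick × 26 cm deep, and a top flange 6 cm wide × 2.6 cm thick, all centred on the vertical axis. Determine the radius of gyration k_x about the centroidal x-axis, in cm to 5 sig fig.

Split into non-overlapping primitives; take the origin at the lower-left of the bounding box.
Bottom plate: 26 × 1.2, A = 31.2 cm², y = 0.6 cm, Ī = 3.744 cm⁴.
Web plate: 1.4 × 26, A = 36.4 cm², y = 14.2 cm, Ī = 2050.533 cm⁴.
Top plate: 6 × 2.6, A = 15.6 cm², y = 28.5 cm, Ī = 8.788 cm⁴.
Centroid: ȳ = ΣA·y / ΣA = 11.78125 cm.
Transfer each piece to the centroidal x-axis using Ī + A·d² with d = y − 11.78125:
  bottom plate: d = -11.18125 cm → contributes +3904.379 cm⁴
  web plate: d = 2.41875 cm → contributes +2263.486 cm⁴
  top plate: d = 16.71875 cm → contributes +4369.247 cm⁴
Total I = 10537.11 cm⁴.
Radius of gyration: k = √(I/A) = √(10537.11 / 83.2) = 11.2538 cm.

k_x ≈ 11.254 cm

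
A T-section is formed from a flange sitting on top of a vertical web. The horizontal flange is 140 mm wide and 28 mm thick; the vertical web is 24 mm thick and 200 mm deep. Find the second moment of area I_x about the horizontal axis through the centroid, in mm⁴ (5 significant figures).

Treat the section as a set of non-overlapping primitives; coordinates are from the bounding-box lower-left.
Flange: 140 × 28, A = 3 920 mm², y = 214 mm, Ī = 256106.7 mm⁴.
Web: 24 × 200, A = 4 800 mm², y = 100 mm, Ī = 16 000 000 mm⁴.
Centroid: ȳ = ΣA·y / ΣA = 151.2477 mm.
Transfer each piece to the horizontal axis through the centroid using Ī + A·d² with d = y − 151.2477:
  flange: d = 62.75229 mm → contributes +15 692 480 mm⁴
  web: d = -51.24771 mm → contributes +28 606 372 mm⁴
Total I = 44 298 852 mm⁴.

I_x ≈ 4.4299 × 10⁷ mm⁴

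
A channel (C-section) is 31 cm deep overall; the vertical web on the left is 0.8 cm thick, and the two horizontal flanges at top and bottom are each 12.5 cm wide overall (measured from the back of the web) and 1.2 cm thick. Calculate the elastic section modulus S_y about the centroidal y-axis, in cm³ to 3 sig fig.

S_y ≈ 95.2 cm³

Break the section into simple shapes (no overlaps), measuring from the bottom-left corner of the bounding box.
Web: 0.8 × 31, A = 24.8 cm², x = 0.4 cm, Ī = 1.3227 cm⁴.
Top flange (beyond web): 11.7 × 1.2, A = 14.04 cm², x = 6.65 cm, Ī = 160.16 cm⁴.
Bottom flange (beyond web): 11.7 × 1.2, A = 14.04 cm², x = 6.65 cm, Ī = 160.16 cm⁴.
Centroid: x̄ = ΣA·x / ΣA = 3.7188 cm.
Transfer each piece to the centroidal y-axis using Ī + A·d² with d = x − 3.7188:
  web: d = -3.3188 cm → contributes +274.49 cm⁴
  top flange (beyond web): d = 2.9312 cm → contributes +280.79 cm⁴
  bottom flange (beyond web): d = 2.9312 cm → contributes +280.79 cm⁴
Total I = 836.06 cm⁴.
Extreme fibre distance c = 8.7812 cm; S = I/c = 95.211 cm³.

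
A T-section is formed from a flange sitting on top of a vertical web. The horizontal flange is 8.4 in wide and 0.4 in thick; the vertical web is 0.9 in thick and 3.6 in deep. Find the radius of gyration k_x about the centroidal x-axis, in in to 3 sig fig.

Decompose the section into non-overlapping parts with the origin at the bottom-left of its bounding rectangle.
Flange: 8.4 × 0.4, A = 3.36 in², y = 3.8 in, Ī = 0.0448 in⁴.
Web: 0.9 × 3.6, A = 3.24 in², y = 1.8 in, Ī = 3.4992 in⁴.
Centroid: ȳ = ΣA·y / ΣA = 2.8182 in.
Transfer each piece to the centroidal x-axis using Ī + A·d² with d = y − 2.8182:
  flange: d = 0.98182 in → contributes +3.2837 in⁴
  web: d = -1.0182 in → contributes +6.8581 in⁴
Total I = 10.142 in⁴.
Radius of gyration: k = √(I/A) = √(10.142 / 6.6) = 1.2396 in.

k_x ≈ 1.24 in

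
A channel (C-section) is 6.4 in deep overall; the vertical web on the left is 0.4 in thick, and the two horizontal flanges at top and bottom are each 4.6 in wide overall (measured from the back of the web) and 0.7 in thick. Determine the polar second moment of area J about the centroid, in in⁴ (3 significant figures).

Decompose the section into non-overlapping parts with the origin at the bottom-left of its bounding rectangle.
Web: 0.4 × 6.4, A = 2.56 in², y = 3.2 in, Ī = 8.7381 in⁴.
Top flange (beyond web): 4.2 × 0.7, A = 2.94 in², y = 6.05 in, Ī = 0.12005 in⁴.
Bottom flange (beyond web): 4.2 × 0.7, A = 2.94 in², y = 0.35 in, Ī = 0.12005 in⁴.
By symmetry the centroid is at mid-height, ȳ = 3.2 in.
Transfer each piece to the centroidal x-axis using Ī + A·d² with d = y − 3.2:
  web: d = 0 in → contributes +8.7381 in⁴
  top flange (beyond web): d = 2.85 in → contributes +24 in⁴
  bottom flange (beyond web): d = -2.85 in → contributes +24 in⁴
Total I = 56.739 in⁴.
For the y-axis: x̄ = 1.8024 in.
Repeating about the centroidal y-axis gives I_y = 18.112 in⁴.
Polar second moment: J = I_x + I_y = 74.851 in⁴.

J ≈ 74.9 in⁴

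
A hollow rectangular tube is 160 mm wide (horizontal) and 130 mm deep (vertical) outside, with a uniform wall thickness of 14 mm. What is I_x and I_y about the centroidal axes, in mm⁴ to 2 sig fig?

Treat the section as a set of non-overlapping primitives; coordinates are from the bounding-box lower-left.
Outer rectangle: 160 × 130, A = 20 800 mm², y = 65 mm, Ī = 29 293 333 mm⁴.
Inner void (subtracted): 132 × 102, A = 13 464 mm², y = 65 mm, Ī = 11 673 288 mm⁴.
By symmetry the centroid is at mid-height, ȳ = 65 mm.
All pieces are centred on the centroidal x-axis, so I = ΣĪ (holes subtracted) = 17 620 045 mm⁴.
Repeating about the centroidal y-axis gives I_y = 24 823 605 mm⁴.

I_x ≈ 1.8 × 10⁷ mm⁴, I_y ≈ 2.5 × 10⁷ mm⁴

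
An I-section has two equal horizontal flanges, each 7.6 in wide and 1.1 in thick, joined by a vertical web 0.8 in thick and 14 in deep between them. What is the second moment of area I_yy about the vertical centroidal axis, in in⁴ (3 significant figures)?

Break the section into simple shapes (no overlaps), measuring from the bottom-left corner of the bounding box.
Bottom flange: 7.6 × 1.1, A = 8.36 in², x = 3.8 in, Ī = 40.239 in⁴.
Web: 0.8 × 14, A = 11.2 in², x = 3.8 in, Ī = 0.59733 in⁴.
Top flange: 7.6 × 1.1, A = 8.36 in², x = 3.8 in, Ī = 40.239 in⁴.
By symmetry the centroid is at mid-width, x̄ = 3.8 in.
All pieces are centred on the vertical centroidal axis, so I = ΣĪ = 81.076 in⁴.

I_yy ≈ 81.1 in⁴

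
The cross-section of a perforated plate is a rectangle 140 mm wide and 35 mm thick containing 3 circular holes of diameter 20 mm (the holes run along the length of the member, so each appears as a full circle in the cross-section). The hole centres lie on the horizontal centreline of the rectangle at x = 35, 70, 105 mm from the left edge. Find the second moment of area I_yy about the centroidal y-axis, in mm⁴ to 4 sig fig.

Split into non-overlapping primitives; take the origin at the lower-left of the bounding box.
Plate: 140 × 35, A = 4 900 mm², x = 70 mm, Ī = 8 003 333 mm⁴.
Hole 1 (subtracted): ⌀20, A = 314.159 mm², x = 35 mm, Ī = 7853.98 mm⁴.
Hole 2 (subtracted): ⌀20, A = 314.159 mm², x = 70 mm, Ī = 7853.98 mm⁴.
Hole 3 (subtracted): ⌀20, A = 314.159 mm², x = 105 mm, Ī = 7853.98 mm⁴.
By symmetry the centroid is at mid-width, x̄ = 70 mm.
Transfer each piece to the centroidal y-axis using Ī + A·d² with d = x − 70:
  plate: d = 0 mm → contributes +8 003 333 mm⁴
  hole 1: d = -35 mm → contributes −392 699 mm⁴
  hole 2: d = 0 mm → contributes −7853.98 mm⁴
  hole 3: d = 35 mm → contributes −392 699 mm⁴
Total I = 7 210 081 mm⁴.

I_yy ≈ 7.210 × 10⁶ mm⁴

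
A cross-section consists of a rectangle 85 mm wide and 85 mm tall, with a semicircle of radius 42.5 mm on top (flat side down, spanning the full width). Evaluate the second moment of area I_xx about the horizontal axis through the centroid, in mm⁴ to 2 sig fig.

Break the section into simple shapes (no overlaps), measuring from the bottom-left corner of the bounding box.
Rectangular body: 85 × 85, A = 7 225 mm², y = 42.5 mm, Ī = 4 350 052 mm⁴.
Semicircular cap: semicircle r = 42.5, A = 2 837 mm², y = 103 mm, Ī = 358 086 mm⁴.
Centroid: ȳ = ΣA·y / ΣA = 59.57 mm.
Transfer each piece to the horizontal axis through the centroid using Ī + A·d² with d = y − 59.57:
  rectangular body: d = -17.07 mm → contributes +6 455 250 mm⁴
  semicircular cap: d = 43.47 mm → contributes +5 718 928 mm⁴
Total I = 12 174 178 mm⁴.

I_xx ≈ 1.2 × 10⁷ mm⁴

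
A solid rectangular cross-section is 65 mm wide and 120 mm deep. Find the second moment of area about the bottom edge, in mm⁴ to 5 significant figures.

I_base ≈ 3.7440 × 10⁷ mm⁴

The section: 65 × 120, A = 7 800 mm², y = 60 mm, Ī = 9 360 000 mm⁴.
Transfer it to the bottom edge using Ī + A·d² with d = y − 0:
  the section: d = 60 mm → contributes +37 440 000 mm⁴
Total I = 37 440 000 mm⁴.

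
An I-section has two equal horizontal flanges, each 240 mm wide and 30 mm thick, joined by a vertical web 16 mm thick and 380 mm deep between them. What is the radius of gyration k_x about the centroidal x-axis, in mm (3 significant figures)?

k_x ≈ 182 mm

Break the section into simple shapes (no overlaps), measuring from the bottom-left corner of the bounding box.
Bottom flange: 240 × 30, A = 7 200 mm², y = 15 mm, Ī = 540 000 mm⁴.
Web: 16 × 380, A = 6 080 mm², y = 220 mm, Ī = 73 162 667 mm⁴.
Top flange: 240 × 30, A = 7 200 mm², y = 425 mm, Ī = 540 000 mm⁴.
By symmetry the centroid is at mid-height, ȳ = 220 mm.
Transfer each piece to the centroidal x-axis using Ī + A·d² with d = y − 220:
  bottom flange: d = -205 mm → contributes +303 120 000 mm⁴
  web: d = 0 mm → contributes +73 162 667 mm⁴
  top flange: d = 205 mm → contributes +303 120 000 mm⁴
Total I = 679 402 667 mm⁴.
Radius of gyration: k = √(I/A) = √(679 402 667 / 20 480) = 182.14 mm.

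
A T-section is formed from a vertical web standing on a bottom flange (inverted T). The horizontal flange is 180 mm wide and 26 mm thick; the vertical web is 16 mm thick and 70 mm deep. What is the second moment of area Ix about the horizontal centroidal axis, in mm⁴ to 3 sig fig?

Break the section into simple shapes (no overlaps), measuring from the bottom-left corner of the bounding box.
Flange: 180 × 26, A = 4 680 mm², y = 13 mm, Ī = 263 640 mm⁴.
Web: 16 × 70, A = 1 120 mm², y = 61 mm, Ī = 457 333 mm⁴.
Centroid: ȳ = ΣA·y / ΣA = 22.269 mm.
Transfer each piece to the horizontal centroidal axis using Ī + A·d² with d = y − 22.269:
  flange: d = -9.269 mm → contributes +665 716 mm⁴
  web: d = 38.731 mm → contributes +2 137 438 mm⁴
Total I = 2 803 154 mm⁴.

Ix ≈ 2.80 × 10⁶ mm⁴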